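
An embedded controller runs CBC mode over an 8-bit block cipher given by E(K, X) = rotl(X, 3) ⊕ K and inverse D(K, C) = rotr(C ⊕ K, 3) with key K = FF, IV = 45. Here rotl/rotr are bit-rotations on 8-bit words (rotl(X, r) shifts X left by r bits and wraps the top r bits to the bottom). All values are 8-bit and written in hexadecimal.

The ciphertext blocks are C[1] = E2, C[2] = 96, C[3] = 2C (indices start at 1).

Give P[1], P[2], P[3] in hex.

P[1] = E6, P[2] = CF, P[3] = EC

CBC decryption: P_i = D(K, C_i) ⊕ C_{i−1}, with C_{0} = IV.
P[1]: D(K, E2) = A3; A3 ⊕ 45 = E6.
P[2]: D(K, 96) = 2D; 2D ⊕ E2 = CF.
P[3]: D(K, 2C) = 7A; 7A ⊕ 96 = EC.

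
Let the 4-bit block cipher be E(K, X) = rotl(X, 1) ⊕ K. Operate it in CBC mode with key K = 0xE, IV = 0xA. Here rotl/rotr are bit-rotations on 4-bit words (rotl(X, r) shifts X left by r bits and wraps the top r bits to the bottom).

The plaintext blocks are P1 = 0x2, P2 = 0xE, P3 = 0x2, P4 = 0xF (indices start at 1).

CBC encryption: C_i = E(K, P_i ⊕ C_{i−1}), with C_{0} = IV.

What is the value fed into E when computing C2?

0x1

C1: P1 ⊕ 0xA = 0x8; E(K, 0x8) = 0xF.
C2: P2 ⊕ 0xF = 0x1; E(K, 0x1) = 0xC.
So the input to E for block 2 is 0x1.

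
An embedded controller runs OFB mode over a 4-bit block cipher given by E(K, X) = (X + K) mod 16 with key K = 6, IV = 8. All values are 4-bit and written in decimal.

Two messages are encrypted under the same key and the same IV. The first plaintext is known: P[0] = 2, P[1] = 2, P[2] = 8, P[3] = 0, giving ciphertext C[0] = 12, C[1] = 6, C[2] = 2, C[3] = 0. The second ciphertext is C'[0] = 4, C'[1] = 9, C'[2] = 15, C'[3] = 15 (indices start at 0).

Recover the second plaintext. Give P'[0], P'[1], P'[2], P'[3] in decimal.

In OFB with a reused IV, both messages share the same keystream S_i, so C_i ⊕ C'_i = P_i ⊕ P'_i and thus P'_i = P_i ⊕ C_i ⊕ C'_i.
P'[0]: 2 ⊕ 12 ⊕ 4 = 10.
P'[1]: 2 ⊕ 6 ⊕ 9 = 13.
P'[2]: 8 ⊕ 2 ⊕ 15 = 5.
P'[3]: 0 ⊕ 0 ⊕ 15 = 15.

P'[0] = 10, P'[1] = 13, P'[2] = 5, P'[3] = 15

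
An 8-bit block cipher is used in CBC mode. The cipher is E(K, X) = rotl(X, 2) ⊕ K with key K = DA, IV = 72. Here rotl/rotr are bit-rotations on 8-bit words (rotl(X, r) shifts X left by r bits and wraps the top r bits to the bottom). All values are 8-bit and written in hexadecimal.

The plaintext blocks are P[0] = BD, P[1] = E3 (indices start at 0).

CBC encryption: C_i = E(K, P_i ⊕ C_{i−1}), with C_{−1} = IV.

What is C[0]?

C[0] = E5

C[0]: P[0] ⊕ 72 = CF; E(K, CF) = E5.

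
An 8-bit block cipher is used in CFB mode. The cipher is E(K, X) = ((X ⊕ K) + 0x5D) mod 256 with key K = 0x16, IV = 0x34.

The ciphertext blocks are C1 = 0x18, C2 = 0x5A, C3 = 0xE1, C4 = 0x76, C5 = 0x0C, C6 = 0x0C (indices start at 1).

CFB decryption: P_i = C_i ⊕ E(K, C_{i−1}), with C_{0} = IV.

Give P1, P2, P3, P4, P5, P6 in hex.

P1 = 0x67, P2 = 0x31, P3 = 0x48, P4 = 0x22, P5 = 0xB1, P6 = 0x7B

P1: E(K, 0x34) = 0x7F; 0x18 ⊕ 0x7F = 0x67.
P2: E(K, 0x18) = 0x6B; 0x5A ⊕ 0x6B = 0x31.
P3: E(K, 0x5A) = 0xA9; 0xE1 ⊕ 0xA9 = 0x48.
P4: E(K, 0xE1) = 0x54; 0x76 ⊕ 0x54 = 0x22.
P5: E(K, 0x76) = 0xBD; 0x0C ⊕ 0xBD = 0xB1.
P6: E(K, 0x0C) = 0x77; 0x0C ⊕ 0x77 = 0x7B.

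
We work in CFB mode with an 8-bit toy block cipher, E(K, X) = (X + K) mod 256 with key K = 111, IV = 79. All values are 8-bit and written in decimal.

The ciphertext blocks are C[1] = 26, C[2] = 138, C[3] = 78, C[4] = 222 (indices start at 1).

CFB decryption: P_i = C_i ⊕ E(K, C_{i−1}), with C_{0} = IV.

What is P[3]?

P[3]: E(K, 138) = 249; 78 ⊕ 249 = 183.

P[3] = 183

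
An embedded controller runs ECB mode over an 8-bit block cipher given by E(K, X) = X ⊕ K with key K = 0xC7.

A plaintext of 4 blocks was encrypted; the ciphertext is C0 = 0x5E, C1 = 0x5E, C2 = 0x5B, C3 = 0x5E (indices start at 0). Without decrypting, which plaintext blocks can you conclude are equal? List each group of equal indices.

P0 = P1 = P3

ECB encrypts each block independently with the same key, so equal ciphertext blocks imply equal plaintext blocks.
C0 = C1 = C3 = 0x5E, so P0 = P1 = P3.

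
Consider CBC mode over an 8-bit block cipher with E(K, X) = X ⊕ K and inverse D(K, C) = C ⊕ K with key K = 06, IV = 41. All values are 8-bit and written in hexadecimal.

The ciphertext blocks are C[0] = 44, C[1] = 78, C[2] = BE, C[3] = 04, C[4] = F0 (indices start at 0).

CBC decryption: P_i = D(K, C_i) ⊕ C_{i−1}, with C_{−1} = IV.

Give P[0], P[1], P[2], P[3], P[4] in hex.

P[0]: D(K, 44) = 42; 42 ⊕ 41 = 03.
P[1]: D(K, 78) = 7E; 7E ⊕ 44 = 3A.
P[2]: D(K, BE) = B8; B8 ⊕ 78 = C0.
P[3]: D(K, 04) = 02; 02 ⊕ BE = BC.
P[4]: D(K, F0) = F6; F6 ⊕ 04 = F2.

P[0] = 03, P[1] = 3A, P[2] = C0, P[3] = BC, P[4] = F2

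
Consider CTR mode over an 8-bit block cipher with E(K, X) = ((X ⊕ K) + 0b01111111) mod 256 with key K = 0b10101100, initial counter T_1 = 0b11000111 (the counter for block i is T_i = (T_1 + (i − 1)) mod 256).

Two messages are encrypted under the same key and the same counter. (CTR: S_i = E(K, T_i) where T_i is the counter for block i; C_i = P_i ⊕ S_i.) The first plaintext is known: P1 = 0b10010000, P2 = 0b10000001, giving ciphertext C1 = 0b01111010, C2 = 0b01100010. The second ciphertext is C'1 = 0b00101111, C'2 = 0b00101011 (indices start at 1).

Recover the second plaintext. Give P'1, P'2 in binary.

In CTR with a reused counter, both messages share the same keystream S_i, so C_i ⊕ C'_i = P_i ⊕ P'_i and thus P'_i = P_i ⊕ C_i ⊕ C'_i.
P'1: 0b10010000 ⊕ 0b01111010 ⊕ 0b00101111 = 0b11000101.
P'2: 0b10000001 ⊕ 0b01100010 ⊕ 0b00101011 = 0b11001000.

P'1 = 0b11000101, P'2 = 0b11001000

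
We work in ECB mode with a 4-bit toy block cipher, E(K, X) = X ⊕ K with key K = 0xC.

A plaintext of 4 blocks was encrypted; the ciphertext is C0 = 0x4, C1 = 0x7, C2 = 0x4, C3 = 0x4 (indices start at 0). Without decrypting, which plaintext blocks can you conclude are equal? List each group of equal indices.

P0 = P2 = P3

ECB encrypts each block independently with the same key, so equal ciphertext blocks imply equal plaintext blocks.
C0 = C2 = C3 = 0x4, so P0 = P2 = P3.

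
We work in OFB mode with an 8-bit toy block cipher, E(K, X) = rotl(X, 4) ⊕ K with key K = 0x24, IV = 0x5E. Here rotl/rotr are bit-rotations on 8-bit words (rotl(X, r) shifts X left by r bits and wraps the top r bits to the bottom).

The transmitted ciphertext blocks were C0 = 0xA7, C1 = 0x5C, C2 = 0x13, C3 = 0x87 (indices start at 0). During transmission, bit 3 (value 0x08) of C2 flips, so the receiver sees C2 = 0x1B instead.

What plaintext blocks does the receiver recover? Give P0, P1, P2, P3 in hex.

OFB decryption: S_i = E(K, S_{i−1}) with S_{−1} = IV; P_i = C_i ⊕ S_i.
Only C2 changed, to 0x1B. In OFB, a change in C_i flips the same bit in P_i only; the keystream is unaffected. Decrypting the received ciphertext:
P0: S = E(K, 0x5E) = 0xC1; 0xA7 ⊕ 0xC1 = 0x66.
P1: S = E(K, 0xC1) = 0x38; 0x5C ⊕ 0x38 = 0x64.
P2: S = E(K, 0x38) = 0xA7; 0x1B ⊕ 0xA7 = 0xBC.
P3: S = E(K, 0xA7) = 0x5E; 0x87 ⊕ 0x5E = 0xD9.
Blocks that differ from the original plaintext: P2.

P0 = 0x66, P1 = 0x64, P2 = 0xBC, P3 = 0xD9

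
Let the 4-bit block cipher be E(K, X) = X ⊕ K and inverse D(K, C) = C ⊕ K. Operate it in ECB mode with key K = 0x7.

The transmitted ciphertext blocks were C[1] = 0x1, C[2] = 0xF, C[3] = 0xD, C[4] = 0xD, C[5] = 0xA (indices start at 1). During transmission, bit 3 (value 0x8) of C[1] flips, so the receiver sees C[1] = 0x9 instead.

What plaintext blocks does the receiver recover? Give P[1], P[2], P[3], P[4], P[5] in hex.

P[1] = 0xE, P[2] = 0x8, P[3] = 0xA, P[4] = 0xA, P[5] = 0xD

ECB decryption: P_i = D(K, C_i).
Only C[1] changed, to 0x9. In ECB, a change in C_i affects only P_i. Decrypting the received ciphertext:
P[1]: D(K, 0x9) = 0xE.
P[2]: D(K, 0xF) = 0x8.
P[3]: D(K, 0xD) = 0xA.
P[4]: D(K, 0xD) = 0xA.
P[5]: D(K, 0xA) = 0xD.
Blocks that differ from the original plaintext: P[1].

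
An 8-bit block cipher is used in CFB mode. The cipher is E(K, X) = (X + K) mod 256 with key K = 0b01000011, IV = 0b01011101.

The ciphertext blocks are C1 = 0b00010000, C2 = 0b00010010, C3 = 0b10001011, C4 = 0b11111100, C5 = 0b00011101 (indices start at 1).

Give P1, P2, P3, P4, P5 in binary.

CFB decryption: P_i = C_i ⊕ E(K, C_{i−1}), with C_{0} = IV.
P1: E(K, 0b01011101) = 0b10100000; 0b00010000 ⊕ 0b10100000 = 0b10110000.
P2: E(K, 0b00010000) = 0b01010011; 0b00010010 ⊕ 0b01010011 = 0b01000001.
P3: E(K, 0b00010010) = 0b01010101; 0b10001011 ⊕ 0b01010101 = 0b11011110.
P4: E(K, 0b10001011) = 0b11001110; 0b11111100 ⊕ 0b11001110 = 0b00110010.
P5: E(K, 0b11111100) = 0b00111111; 0b00011101 ⊕ 0b00111111 = 0b00100010.

P1 = 0b10110000, P2 = 0b01000001, P3 = 0b11011110, P4 = 0b00110010, P5 = 0b00100010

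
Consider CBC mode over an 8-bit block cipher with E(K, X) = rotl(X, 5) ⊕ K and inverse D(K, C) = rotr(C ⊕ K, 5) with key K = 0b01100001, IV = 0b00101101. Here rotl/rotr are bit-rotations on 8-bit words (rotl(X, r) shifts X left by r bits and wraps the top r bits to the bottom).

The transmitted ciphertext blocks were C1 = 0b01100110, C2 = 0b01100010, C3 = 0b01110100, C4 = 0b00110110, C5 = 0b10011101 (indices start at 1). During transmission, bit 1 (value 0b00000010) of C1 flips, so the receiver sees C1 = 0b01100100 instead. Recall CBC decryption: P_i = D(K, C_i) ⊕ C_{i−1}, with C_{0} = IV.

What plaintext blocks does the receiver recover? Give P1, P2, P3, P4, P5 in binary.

Only C1 changed, to 0b01100100. In CBC, a change in C_i garbles P_i and flips the same bit in P_{i+1}. Decrypting the received ciphertext:
P1: D(K, 0b01100100) = 0b00101000; 0b00101000 ⊕ 0b00101101 = 0b00000101.
P2: D(K, 0b01100010) = 0b00011000; 0b00011000 ⊕ 0b01100100 = 0b01111100.
P3: D(K, 0b01110100) = 0b10101000; 0b10101000 ⊕ 0b01100010 = 0b11001010.
P4: D(K, 0b00110110) = 0b10111010; 0b10111010 ⊕ 0b01110100 = 0b11001110.
P5: D(K, 0b10011101) = 0b11100111; 0b11100111 ⊕ 0b00110110 = 0b11010001.
Blocks that differ from the original plaintext: P1, P2.

P1 = 0b00000101, P2 = 0b01111100, P3 = 0b11001010, P4 = 0b11001110, P5 = 0b11010001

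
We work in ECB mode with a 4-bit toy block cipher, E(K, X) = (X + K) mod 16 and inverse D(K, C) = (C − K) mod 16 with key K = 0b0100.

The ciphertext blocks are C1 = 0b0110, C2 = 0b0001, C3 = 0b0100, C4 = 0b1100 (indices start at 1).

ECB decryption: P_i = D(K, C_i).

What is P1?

P1 = 0b0010

P1: D(K, 0b0110) = 0b0010.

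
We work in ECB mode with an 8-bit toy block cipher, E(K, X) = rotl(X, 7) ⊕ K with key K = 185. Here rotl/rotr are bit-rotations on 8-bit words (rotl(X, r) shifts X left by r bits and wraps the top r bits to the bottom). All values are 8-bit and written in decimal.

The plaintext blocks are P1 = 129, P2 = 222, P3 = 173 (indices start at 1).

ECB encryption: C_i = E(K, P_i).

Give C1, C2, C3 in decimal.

C1: E(K, 129) = 121.
C2: E(K, 222) = 214.
C3: E(K, 173) = 111.

C1 = 121, C2 = 214, C3 = 111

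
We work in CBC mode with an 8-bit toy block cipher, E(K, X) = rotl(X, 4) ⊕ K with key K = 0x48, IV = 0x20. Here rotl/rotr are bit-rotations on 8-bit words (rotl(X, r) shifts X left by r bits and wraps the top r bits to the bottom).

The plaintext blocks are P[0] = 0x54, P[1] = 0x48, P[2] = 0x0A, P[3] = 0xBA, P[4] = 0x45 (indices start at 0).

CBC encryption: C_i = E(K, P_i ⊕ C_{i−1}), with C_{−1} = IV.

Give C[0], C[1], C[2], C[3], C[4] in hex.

C[0]: P[0] ⊕ 0x20 = 0x74; E(K, 0x74) = 0x0F.
C[1]: P[1] ⊕ 0x0F = 0x47; E(K, 0x47) = 0x3C.
C[2]: P[2] ⊕ 0x3C = 0x36; E(K, 0x36) = 0x2B.
C[3]: P[3] ⊕ 0x2B = 0x91; E(K, 0x91) = 0x51.
C[4]: P[4] ⊕ 0x51 = 0x14; E(K, 0x14) = 0x09.

C[0] = 0x0F, C[1] = 0x3C, C[2] = 0x2B, C[3] = 0x51, C[4] = 0x09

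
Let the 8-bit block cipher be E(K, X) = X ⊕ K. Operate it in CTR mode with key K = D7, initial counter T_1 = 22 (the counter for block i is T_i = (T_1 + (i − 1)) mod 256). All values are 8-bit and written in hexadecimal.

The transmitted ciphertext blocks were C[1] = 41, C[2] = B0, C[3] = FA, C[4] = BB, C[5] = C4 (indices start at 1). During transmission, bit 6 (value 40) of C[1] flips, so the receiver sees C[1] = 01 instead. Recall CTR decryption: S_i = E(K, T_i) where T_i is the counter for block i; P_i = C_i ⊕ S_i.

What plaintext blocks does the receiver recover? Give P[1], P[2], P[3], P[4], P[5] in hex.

Only C[1] changed, to 01. In CTR, a change in C_i flips the same bit in P_i only; the keystream is unaffected. Decrypting the received ciphertext:
P[1]: T = 22, S = E(K, T) = F5; 01 ⊕ F5 = F4.
P[2]: T = 23, S = E(K, T) = F4; B0 ⊕ F4 = 44.
P[3]: T = 24, S = E(K, T) = F3; FA ⊕ F3 = 09.
P[4]: T = 25, S = E(K, T) = F2; BB ⊕ F2 = 49.
P[5]: T = 26, S = E(K, T) = F1; C4 ⊕ F1 = 35.
Blocks that differ from the original plaintext: P[1].

P[1] = F4, P[2] = 44, P[3] = 09, P[4] = 49, P[5] = 35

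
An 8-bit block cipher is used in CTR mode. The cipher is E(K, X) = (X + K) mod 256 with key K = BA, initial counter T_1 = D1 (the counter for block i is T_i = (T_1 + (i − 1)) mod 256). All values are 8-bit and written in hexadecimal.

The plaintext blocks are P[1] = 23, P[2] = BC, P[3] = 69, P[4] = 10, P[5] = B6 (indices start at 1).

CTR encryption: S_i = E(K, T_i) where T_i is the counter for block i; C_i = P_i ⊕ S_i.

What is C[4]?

C[1]: T = D1, S = E(K, T) = 8B; 23 ⊕ 8B = A8.
C[2]: T = D2, S = E(K, T) = 8C; BC ⊕ 8C = 30.
C[3]: T = D3, S = E(K, T) = 8D; 69 ⊕ 8D = E4.
C[4]: T = D4, S = E(K, T) = 8E; 10 ⊕ 8E = 9E.

C[4] = 9E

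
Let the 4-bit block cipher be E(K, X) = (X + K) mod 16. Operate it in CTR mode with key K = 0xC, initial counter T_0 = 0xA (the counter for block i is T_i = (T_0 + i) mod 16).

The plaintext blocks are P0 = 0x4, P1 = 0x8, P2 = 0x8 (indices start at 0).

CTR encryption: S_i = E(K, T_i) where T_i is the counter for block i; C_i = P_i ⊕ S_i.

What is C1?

C0: T = 0xA, S = E(K, T) = 0x6; 0x4 ⊕ 0x6 = 0x2.
C1: T = 0xB, S = E(K, T) = 0x7; 0x8 ⊕ 0x7 = 0xF.

C1 = 0xF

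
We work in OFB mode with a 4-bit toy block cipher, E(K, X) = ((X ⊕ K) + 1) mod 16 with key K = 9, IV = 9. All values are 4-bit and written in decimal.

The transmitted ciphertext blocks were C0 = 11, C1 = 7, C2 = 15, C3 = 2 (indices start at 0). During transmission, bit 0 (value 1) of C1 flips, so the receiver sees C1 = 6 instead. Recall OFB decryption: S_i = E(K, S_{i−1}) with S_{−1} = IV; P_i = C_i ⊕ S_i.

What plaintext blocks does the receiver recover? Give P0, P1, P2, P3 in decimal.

P0 = 10, P1 = 15, P2 = 14, P3 = 11

Only C1 changed, to 6. In OFB, a change in C_i flips the same bit in P_i only; the keystream is unaffected. Decrypting the received ciphertext:
P0: S = E(K, 9) = 1; 11 ⊕ 1 = 10.
P1: S = E(K, 1) = 9; 6 ⊕ 9 = 15.
P2: S = E(K, 9) = 1; 15 ⊕ 1 = 14.
P3: S = E(K, 1) = 9; 2 ⊕ 9 = 11.
Blocks that differ from the original plaintext: P1.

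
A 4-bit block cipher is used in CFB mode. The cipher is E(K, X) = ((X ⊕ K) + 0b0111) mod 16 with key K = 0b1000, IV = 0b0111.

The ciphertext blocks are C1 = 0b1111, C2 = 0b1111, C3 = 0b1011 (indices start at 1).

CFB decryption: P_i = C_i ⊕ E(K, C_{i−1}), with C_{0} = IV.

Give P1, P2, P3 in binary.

P1 = 0b1001, P2 = 0b0001, P3 = 0b0101

P1: E(K, 0b0111) = 0b0110; 0b1111 ⊕ 0b0110 = 0b1001.
P2: E(K, 0b1111) = 0b1110; 0b1111 ⊕ 0b1110 = 0b0001.
P3: E(K, 0b1111) = 0b1110; 0b1011 ⊕ 0b1110 = 0b0101.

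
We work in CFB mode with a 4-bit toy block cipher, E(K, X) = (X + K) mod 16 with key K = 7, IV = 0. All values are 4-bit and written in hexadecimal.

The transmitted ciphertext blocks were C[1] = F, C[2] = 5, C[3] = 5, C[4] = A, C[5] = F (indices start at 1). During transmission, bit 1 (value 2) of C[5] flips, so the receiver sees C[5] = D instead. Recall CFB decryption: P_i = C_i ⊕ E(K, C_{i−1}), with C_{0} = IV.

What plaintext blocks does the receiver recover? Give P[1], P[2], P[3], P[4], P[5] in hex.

Only C[5] changed, to D. In CFB, a change in C_i flips the same bit in P_i and garbles P_{i+1}. Decrypting the received ciphertext:
P[1]: E(K, 0) = 7; F ⊕ 7 = 8.
P[2]: E(K, F) = 6; 5 ⊕ 6 = 3.
P[3]: E(K, 5) = C; 5 ⊕ C = 9.
P[4]: E(K, 5) = C; A ⊕ C = 6.
P[5]: E(K, A) = 1; D ⊕ 1 = C.
Blocks that differ from the original plaintext: P[5].

P[1] = 8, P[2] = 3, P[3] = 9, P[4] = 6, P[5] = C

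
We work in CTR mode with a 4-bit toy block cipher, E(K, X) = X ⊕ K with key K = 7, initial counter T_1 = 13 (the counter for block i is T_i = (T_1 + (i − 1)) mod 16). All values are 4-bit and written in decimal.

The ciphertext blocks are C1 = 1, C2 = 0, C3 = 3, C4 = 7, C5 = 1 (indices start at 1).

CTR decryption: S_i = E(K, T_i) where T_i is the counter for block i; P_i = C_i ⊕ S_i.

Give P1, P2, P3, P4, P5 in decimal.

P1: T = 13, S = E(K, T) = 10; 1 ⊕ 10 = 11.
P2: T = 14, S = E(K, T) = 9; 0 ⊕ 9 = 9.
P3: T = 15, S = E(K, T) = 8; 3 ⊕ 8 = 11.
P4: T = 0, S = E(K, T) = 7; 7 ⊕ 7 = 0.
P5: T = 1, S = E(K, T) = 6; 1 ⊕ 6 = 7.

P1 = 11, P2 = 9, P3 = 11, P4 = 0, P5 = 7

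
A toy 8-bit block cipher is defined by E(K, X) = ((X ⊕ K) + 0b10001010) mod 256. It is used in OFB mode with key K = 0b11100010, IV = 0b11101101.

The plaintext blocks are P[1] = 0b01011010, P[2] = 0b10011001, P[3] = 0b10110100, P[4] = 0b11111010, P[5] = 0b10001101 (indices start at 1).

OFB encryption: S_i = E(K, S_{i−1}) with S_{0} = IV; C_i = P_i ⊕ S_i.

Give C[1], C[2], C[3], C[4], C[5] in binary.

C[1]: S = E(K, 0b11101101) = 0b10011001; 0b01011010 ⊕ 0b10011001 = 0b11000011.
C[2]: S = E(K, 0b10011001) = 0b00000101; 0b10011001 ⊕ 0b00000101 = 0b10011100.
C[3]: S = E(K, 0b00000101) = 0b01110001; 0b10110100 ⊕ 0b01110001 = 0b11000101.
C[4]: S = E(K, 0b01110001) = 0b00011101; 0b11111010 ⊕ 0b00011101 = 0b11100111.
C[5]: S = E(K, 0b00011101) = 0b10001001; 0b10001101 ⊕ 0b10001001 = 0b00000100.

C[1] = 0b11000011, C[2] = 0b10011100, C[3] = 0b11000101, C[4] = 0b11100111, C[5] = 0b00000100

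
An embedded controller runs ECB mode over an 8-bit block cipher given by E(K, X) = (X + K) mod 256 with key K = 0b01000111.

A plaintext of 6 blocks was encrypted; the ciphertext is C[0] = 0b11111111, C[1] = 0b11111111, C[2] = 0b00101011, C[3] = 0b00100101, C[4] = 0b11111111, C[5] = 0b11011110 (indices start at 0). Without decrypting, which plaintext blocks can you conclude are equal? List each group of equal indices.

ECB encrypts each block independently with the same key, so equal ciphertext blocks imply equal plaintext blocks.
C[0] = C[1] = C[4] = 0b11111111, so P[0] = P[1] = P[4].

P[0] = P[1] = P[4]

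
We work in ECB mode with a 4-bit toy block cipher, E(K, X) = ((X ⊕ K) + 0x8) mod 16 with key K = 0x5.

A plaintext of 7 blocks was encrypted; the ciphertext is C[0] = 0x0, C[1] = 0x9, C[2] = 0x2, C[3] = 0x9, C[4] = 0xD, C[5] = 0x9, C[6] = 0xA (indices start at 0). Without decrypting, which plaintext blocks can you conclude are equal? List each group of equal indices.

ECB encrypts each block independently with the same key, so equal ciphertext blocks imply equal plaintext blocks.
C[1] = C[3] = C[5] = 0x9, so P[1] = P[3] = P[5].

P[1] = P[3] = P[5]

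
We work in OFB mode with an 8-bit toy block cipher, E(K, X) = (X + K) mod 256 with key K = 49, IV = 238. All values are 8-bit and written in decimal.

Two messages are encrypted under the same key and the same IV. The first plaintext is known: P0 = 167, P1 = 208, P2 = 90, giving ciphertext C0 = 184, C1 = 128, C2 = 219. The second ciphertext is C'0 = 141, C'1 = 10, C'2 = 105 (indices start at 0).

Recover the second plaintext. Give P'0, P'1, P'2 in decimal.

P'0 = 146, P'1 = 90, P'2 = 232

In OFB with a reused IV, both messages share the same keystream S_i, so C_i ⊕ C'_i = P_i ⊕ P'_i and thus P'_i = P_i ⊕ C_i ⊕ C'_i.
P'0: 167 ⊕ 184 ⊕ 141 = 146.
P'1: 208 ⊕ 128 ⊕ 10 = 90.
P'2: 90 ⊕ 219 ⊕ 105 = 232.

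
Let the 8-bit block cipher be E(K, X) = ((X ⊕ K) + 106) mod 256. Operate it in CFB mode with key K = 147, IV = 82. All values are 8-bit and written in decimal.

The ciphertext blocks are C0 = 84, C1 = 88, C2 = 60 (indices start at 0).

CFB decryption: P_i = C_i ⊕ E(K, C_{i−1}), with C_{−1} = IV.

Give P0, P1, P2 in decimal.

P0: E(K, 82) = 43; 84 ⊕ 43 = 127.
P1: E(K, 84) = 49; 88 ⊕ 49 = 105.
P2: E(K, 88) = 53; 60 ⊕ 53 = 9.

P0 = 127, P1 = 105, P2 = 9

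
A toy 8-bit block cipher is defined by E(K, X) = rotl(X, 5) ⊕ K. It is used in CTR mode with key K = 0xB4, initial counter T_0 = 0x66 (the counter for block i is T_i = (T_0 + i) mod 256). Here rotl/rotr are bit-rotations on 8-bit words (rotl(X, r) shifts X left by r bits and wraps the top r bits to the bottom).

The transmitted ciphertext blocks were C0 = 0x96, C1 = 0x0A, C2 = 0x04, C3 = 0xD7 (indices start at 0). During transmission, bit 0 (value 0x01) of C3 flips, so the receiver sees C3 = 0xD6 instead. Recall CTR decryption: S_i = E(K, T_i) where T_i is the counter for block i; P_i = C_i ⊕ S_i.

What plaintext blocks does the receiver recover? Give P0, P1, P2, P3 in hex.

P0 = 0xEE, P1 = 0x52, P2 = 0xBD, P3 = 0x4F

Only C3 changed, to 0xD6. In CTR, a change in C_i flips the same bit in P_i only; the keystream is unaffected. Decrypting the received ciphertext:
P0: T = 0x66, S = E(K, T) = 0x78; 0x96 ⊕ 0x78 = 0xEE.
P1: T = 0x67, S = E(K, T) = 0x58; 0x0A ⊕ 0x58 = 0x52.
P2: T = 0x68, S = E(K, T) = 0xB9; 0x04 ⊕ 0xB9 = 0xBD.
P3: T = 0x69, S = E(K, T) = 0x99; 0xD6 ⊕ 0x99 = 0x4F.
Blocks that differ from the original plaintext: P3.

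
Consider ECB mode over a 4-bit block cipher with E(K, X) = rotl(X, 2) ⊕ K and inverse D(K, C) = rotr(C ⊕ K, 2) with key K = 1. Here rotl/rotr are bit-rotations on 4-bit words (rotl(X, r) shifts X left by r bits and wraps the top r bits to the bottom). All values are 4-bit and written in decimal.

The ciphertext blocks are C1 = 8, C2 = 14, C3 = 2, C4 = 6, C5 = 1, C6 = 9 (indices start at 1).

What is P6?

ECB decryption: P_i = D(K, C_i).
P6: D(K, 9) = 2.

P6 = 2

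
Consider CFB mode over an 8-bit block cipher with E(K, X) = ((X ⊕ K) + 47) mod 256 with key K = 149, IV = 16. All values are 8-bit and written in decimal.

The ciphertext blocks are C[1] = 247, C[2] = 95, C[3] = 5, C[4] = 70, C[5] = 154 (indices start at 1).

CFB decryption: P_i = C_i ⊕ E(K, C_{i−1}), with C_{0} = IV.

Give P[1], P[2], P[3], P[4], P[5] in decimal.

P[1] = 67, P[2] = 206, P[3] = 252, P[4] = 249, P[5] = 152

P[1]: E(K, 16) = 180; 247 ⊕ 180 = 67.
P[2]: E(K, 247) = 145; 95 ⊕ 145 = 206.
P[3]: E(K, 95) = 249; 5 ⊕ 249 = 252.
P[4]: E(K, 5) = 191; 70 ⊕ 191 = 249.
P[5]: E(K, 70) = 2; 154 ⊕ 2 = 152.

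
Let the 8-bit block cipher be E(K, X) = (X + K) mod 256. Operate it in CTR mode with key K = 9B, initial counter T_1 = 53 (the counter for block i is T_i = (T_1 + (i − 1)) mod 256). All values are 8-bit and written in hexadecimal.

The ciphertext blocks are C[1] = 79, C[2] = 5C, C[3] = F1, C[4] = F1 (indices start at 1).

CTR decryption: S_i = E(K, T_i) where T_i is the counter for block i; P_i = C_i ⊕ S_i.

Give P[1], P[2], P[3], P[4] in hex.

P[1] = 97, P[2] = B3, P[3] = 01, P[4] = 00

P[1]: T = 53, S = E(K, T) = EE; 79 ⊕ EE = 97.
P[2]: T = 54, S = E(K, T) = EF; 5C ⊕ EF = B3.
P[3]: T = 55, S = E(K, T) = F0; F1 ⊕ F0 = 01.
P[4]: T = 56, S = E(K, T) = F1; F1 ⊕ F1 = 00.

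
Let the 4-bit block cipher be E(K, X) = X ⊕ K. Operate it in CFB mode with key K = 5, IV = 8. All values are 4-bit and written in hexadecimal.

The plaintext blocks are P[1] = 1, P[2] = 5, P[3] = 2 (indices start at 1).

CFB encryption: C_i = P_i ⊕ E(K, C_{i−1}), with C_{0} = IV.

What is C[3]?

C[1]: E(K, 8) = D; 1 ⊕ D = C.
C[2]: E(K, C) = 9; 5 ⊕ 9 = C.
C[3]: E(K, C) = 9; 2 ⊕ 9 = B.

C[3] = B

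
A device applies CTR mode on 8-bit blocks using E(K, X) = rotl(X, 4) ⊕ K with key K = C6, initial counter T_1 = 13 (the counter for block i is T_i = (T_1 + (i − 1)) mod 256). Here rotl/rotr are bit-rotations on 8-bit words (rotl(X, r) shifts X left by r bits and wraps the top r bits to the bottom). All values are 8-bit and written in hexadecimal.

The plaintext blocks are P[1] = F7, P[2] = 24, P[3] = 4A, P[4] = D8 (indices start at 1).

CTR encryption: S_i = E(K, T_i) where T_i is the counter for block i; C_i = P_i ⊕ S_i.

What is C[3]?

C[3] = DD

C[1]: T = 13, S = E(K, T) = F7; F7 ⊕ F7 = 00.
C[2]: T = 14, S = E(K, T) = 87; 24 ⊕ 87 = A3.
C[3]: T = 15, S = E(K, T) = 97; 4A ⊕ 97 = DD.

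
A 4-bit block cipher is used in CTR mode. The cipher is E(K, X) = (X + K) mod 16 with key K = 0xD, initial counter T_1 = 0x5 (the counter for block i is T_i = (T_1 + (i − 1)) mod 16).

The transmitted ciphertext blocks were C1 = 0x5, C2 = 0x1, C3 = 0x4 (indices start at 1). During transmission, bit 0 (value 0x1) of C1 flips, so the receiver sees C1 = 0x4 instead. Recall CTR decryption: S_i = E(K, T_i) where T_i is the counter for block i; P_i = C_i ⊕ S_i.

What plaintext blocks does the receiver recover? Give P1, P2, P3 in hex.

P1 = 0x6, P2 = 0x2, P3 = 0x0

Only C1 changed, to 0x4. In CTR, a change in C_i flips the same bit in P_i only; the keystream is unaffected. Decrypting the received ciphertext:
P1: T = 0x5, S = E(K, T) = 0x2; 0x4 ⊕ 0x2 = 0x6.
P2: T = 0x6, S = E(K, T) = 0x3; 0x1 ⊕ 0x3 = 0x2.
P3: T = 0x7, S = E(K, T) = 0x4; 0x4 ⊕ 0x4 = 0x0.
Blocks that differ from the original plaintext: P1.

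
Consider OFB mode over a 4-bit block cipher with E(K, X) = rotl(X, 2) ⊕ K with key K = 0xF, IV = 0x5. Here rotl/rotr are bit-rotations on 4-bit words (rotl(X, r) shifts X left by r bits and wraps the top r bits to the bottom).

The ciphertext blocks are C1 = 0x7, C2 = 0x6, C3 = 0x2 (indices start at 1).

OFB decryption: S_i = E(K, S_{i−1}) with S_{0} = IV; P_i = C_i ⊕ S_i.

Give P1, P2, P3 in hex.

P1: S = E(K, 0x5) = 0xA; 0x7 ⊕ 0xA = 0xD.
P2: S = E(K, 0xA) = 0x5; 0x6 ⊕ 0x5 = 0x3.
P3: S = E(K, 0x5) = 0xA; 0x2 ⊕ 0xA = 0x8.

P1 = 0xD, P2 = 0x3, P3 = 0x8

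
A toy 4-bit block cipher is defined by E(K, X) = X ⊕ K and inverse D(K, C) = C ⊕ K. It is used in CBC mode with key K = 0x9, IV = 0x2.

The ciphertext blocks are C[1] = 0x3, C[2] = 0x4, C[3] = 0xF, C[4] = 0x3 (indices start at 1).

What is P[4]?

CBC decryption: P_i = D(K, C_i) ⊕ C_{i−1}, with C_{0} = IV.
P[4]: D(K, 0x3) = 0xA; 0xA ⊕ 0xF = 0x5.

P[4] = 0x5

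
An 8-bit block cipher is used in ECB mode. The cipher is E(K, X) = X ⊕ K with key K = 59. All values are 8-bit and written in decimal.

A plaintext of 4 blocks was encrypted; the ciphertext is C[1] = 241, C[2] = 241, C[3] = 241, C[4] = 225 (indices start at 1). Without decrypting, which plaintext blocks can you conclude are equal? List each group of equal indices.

P[1] = P[2] = P[3]

ECB encrypts each block independently with the same key, so equal ciphertext blocks imply equal plaintext blocks.
C[1] = C[2] = C[3] = 241, so P[1] = P[2] = P[3].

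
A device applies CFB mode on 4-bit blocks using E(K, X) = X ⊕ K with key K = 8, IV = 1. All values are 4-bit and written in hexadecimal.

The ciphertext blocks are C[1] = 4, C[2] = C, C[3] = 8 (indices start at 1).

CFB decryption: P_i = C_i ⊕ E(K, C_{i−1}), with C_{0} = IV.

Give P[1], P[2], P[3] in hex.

P[1] = D, P[2] = 0, P[3] = C

P[1]: E(K, 1) = 9; 4 ⊕ 9 = D.
P[2]: E(K, 4) = C; C ⊕ C = 0.
P[3]: E(K, C) = 4; 8 ⊕ 4 = C.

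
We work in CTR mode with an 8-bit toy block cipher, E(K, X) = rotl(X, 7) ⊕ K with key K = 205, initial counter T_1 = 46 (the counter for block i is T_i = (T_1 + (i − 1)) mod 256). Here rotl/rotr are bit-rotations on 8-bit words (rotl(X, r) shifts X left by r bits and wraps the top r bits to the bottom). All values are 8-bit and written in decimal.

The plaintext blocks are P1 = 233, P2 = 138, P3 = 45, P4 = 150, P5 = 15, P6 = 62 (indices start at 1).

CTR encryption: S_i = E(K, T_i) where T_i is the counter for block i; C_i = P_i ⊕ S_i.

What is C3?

C3 = 248

C1: T = 46, S = E(K, T) = 218; 233 ⊕ 218 = 51.
C2: T = 47, S = E(K, T) = 90; 138 ⊕ 90 = 208.
C3: T = 48, S = E(K, T) = 213; 45 ⊕ 213 = 248.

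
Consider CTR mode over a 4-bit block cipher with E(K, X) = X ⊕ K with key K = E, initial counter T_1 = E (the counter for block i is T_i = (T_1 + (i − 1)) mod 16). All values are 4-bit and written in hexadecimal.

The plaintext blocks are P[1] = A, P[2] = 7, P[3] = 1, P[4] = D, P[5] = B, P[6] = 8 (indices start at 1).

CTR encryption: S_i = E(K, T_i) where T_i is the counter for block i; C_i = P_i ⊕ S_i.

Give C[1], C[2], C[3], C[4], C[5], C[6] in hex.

C[1]: T = E, S = E(K, T) = 0; A ⊕ 0 = A.
C[2]: T = F, S = E(K, T) = 1; 7 ⊕ 1 = 6.
C[3]: T = 0, S = E(K, T) = E; 1 ⊕ E = F.
C[4]: T = 1, S = E(K, T) = F; D ⊕ F = 2.
C[5]: T = 2, S = E(K, T) = C; B ⊕ C = 7.
C[6]: T = 3, S = E(K, T) = D; 8 ⊕ D = 5.

C[1] = A, C[2] = 6, C[3] = F, C[4] = 2, C[5] = 7, C[6] = 5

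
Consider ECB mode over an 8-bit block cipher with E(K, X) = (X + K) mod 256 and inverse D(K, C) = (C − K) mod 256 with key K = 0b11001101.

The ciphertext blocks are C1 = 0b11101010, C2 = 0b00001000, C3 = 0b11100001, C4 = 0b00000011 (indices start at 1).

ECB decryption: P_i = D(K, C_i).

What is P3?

P3 = 0b00010100

P3: D(K, 0b11100001) = 0b00010100.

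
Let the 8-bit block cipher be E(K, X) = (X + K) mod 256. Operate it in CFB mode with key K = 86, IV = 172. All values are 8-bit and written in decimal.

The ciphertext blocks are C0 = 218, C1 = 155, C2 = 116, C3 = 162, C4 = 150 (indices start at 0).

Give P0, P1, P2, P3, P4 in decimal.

CFB decryption: P_i = C_i ⊕ E(K, C_{i−1}), with C_{−1} = IV.
P0: E(K, 172) = 2; 218 ⊕ 2 = 216.
P1: E(K, 218) = 48; 155 ⊕ 48 = 171.
P2: E(K, 155) = 241; 116 ⊕ 241 = 133.
P3: E(K, 116) = 202; 162 ⊕ 202 = 104.
P4: E(K, 162) = 248; 150 ⊕ 248 = 110.

P0 = 216, P1 = 171, P2 = 133, P3 = 104, P4 = 110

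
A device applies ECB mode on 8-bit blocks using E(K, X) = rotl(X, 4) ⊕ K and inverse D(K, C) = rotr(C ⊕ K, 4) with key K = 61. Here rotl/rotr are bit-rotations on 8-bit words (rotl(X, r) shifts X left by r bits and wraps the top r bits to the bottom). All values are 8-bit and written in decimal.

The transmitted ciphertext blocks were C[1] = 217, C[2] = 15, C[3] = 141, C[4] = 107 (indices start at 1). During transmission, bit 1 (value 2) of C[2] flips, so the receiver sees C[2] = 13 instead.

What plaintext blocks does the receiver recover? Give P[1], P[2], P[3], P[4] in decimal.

P[1] = 78, P[2] = 3, P[3] = 11, P[4] = 101

ECB decryption: P_i = D(K, C_i).
Only C[2] changed, to 13. In ECB, a change in C_i affects only P_i. Decrypting the received ciphertext:
P[1]: D(K, 217) = 78.
P[2]: D(K, 13) = 3.
P[3]: D(K, 141) = 11.
P[4]: D(K, 107) = 101.
Blocks that differ from the original plaintext: P[2].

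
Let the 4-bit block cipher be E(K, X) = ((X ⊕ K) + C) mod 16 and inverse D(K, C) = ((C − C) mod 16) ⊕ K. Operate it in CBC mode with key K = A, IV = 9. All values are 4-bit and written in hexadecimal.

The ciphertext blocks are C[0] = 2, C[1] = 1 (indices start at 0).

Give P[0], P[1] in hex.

CBC decryption: P_i = D(K, C_i) ⊕ C_{i−1}, with C_{−1} = IV.
P[0]: D(K, 2) = C; C ⊕ 9 = 5.
P[1]: D(K, 1) = F; F ⊕ 2 = D.

P[0] = 5, P[1] = D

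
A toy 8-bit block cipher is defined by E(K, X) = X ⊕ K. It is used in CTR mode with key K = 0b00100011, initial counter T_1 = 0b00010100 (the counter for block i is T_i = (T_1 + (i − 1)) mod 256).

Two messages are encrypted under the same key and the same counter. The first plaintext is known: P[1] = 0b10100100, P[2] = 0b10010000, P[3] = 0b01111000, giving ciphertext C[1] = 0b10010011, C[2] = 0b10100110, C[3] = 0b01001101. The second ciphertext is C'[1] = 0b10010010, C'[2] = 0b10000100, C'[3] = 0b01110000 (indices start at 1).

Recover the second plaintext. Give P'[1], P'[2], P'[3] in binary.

P'[1] = 0b10100101, P'[2] = 0b10110010, P'[3] = 0b01000101

In CTR with a reused counter, both messages share the same keystream S_i, so C_i ⊕ C'_i = P_i ⊕ P'_i and thus P'_i = P_i ⊕ C_i ⊕ C'_i.
P'[1]: 0b10100100 ⊕ 0b10010011 ⊕ 0b10010010 = 0b10100101.
P'[2]: 0b10010000 ⊕ 0b10100110 ⊕ 0b10000100 = 0b10110010.
P'[3]: 0b01111000 ⊕ 0b01001101 ⊕ 0b01110000 = 0b01000101.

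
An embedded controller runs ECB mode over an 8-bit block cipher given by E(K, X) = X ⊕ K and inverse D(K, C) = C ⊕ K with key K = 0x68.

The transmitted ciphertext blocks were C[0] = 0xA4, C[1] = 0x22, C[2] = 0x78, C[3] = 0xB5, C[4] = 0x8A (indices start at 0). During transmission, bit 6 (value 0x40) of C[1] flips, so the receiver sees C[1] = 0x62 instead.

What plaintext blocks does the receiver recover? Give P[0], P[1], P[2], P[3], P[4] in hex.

P[0] = 0xCC, P[1] = 0x0A, P[2] = 0x10, P[3] = 0xDD, P[4] = 0xE2

ECB decryption: P_i = D(K, C_i).
Only C[1] changed, to 0x62. In ECB, a change in C_i affects only P_i. Decrypting the received ciphertext:
P[0]: D(K, 0xA4) = 0xCC.
P[1]: D(K, 0x62) = 0x0A.
P[2]: D(K, 0x78) = 0x10.
P[3]: D(K, 0xB5) = 0xDD.
P[4]: D(K, 0x8A) = 0xE2.
Blocks that differ from the original plaintext: P[1].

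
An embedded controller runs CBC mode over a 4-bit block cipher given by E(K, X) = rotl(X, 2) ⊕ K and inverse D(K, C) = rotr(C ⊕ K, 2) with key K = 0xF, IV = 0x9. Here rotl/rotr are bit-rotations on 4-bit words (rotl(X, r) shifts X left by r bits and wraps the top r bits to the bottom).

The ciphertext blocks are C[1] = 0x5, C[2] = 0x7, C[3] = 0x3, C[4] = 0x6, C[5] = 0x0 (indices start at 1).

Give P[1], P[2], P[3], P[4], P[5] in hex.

CBC decryption: P_i = D(K, C_i) ⊕ C_{i−1}, with C_{0} = IV.
P[1]: D(K, 0x5) = 0xA; 0xA ⊕ 0x9 = 0x3.
P[2]: D(K, 0x7) = 0x2; 0x2 ⊕ 0x5 = 0x7.
P[3]: D(K, 0x3) = 0x3; 0x3 ⊕ 0x7 = 0x4.
P[4]: D(K, 0x6) = 0x6; 0x6 ⊕ 0x3 = 0x5.
P[5]: D(K, 0x0) = 0xF; 0xF ⊕ 0x6 = 0x9.

P[1] = 0x3, P[2] = 0x7, P[3] = 0x4, P[4] = 0x5, P[5] = 0x9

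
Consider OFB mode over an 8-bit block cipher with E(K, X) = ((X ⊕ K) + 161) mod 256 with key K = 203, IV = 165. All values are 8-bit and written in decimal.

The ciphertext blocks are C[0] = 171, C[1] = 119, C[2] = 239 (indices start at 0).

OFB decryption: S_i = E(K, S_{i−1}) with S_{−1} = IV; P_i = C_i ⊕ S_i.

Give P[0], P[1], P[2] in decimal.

P[0]: S = E(K, 165) = 15; 171 ⊕ 15 = 164.
P[1]: S = E(K, 15) = 101; 119 ⊕ 101 = 18.
P[2]: S = E(K, 101) = 79; 239 ⊕ 79 = 160.

P[0] = 164, P[1] = 18, P[2] = 160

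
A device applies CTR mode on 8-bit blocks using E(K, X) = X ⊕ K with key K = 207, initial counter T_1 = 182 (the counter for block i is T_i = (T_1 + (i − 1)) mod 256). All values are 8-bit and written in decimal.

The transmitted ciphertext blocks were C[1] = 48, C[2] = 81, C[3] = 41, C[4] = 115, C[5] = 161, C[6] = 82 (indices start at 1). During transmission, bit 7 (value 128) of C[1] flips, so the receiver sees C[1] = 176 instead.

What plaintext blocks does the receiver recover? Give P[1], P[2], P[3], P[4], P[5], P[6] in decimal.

P[1] = 201, P[2] = 41, P[3] = 94, P[4] = 5, P[5] = 212, P[6] = 38

CTR decryption: S_i = E(K, T_i) where T_i is the counter for block i; P_i = C_i ⊕ S_i.
Only C[1] changed, to 176. In CTR, a change in C_i flips the same bit in P_i only; the keystream is unaffected. Decrypting the received ciphertext:
P[1]: T = 182, S = E(K, T) = 121; 176 ⊕ 121 = 201.
P[2]: T = 183, S = E(K, T) = 120; 81 ⊕ 120 = 41.
P[3]: T = 184, S = E(K, T) = 119; 41 ⊕ 119 = 94.
P[4]: T = 185, S = E(K, T) = 118; 115 ⊕ 118 = 5.
P[5]: T = 186, S = E(K, T) = 117; 161 ⊕ 117 = 212.
P[6]: T = 187, S = E(K, T) = 116; 82 ⊕ 116 = 38.
Blocks that differ from the original plaintext: P[1].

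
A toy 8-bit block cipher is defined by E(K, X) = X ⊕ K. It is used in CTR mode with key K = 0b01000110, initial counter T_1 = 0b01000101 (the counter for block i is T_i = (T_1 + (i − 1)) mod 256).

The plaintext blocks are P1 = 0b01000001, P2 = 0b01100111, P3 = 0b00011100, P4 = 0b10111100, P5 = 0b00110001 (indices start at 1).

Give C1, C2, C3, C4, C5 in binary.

C1 = 0b01000010, C2 = 0b01100111, C3 = 0b00011101, C4 = 0b10110010, C5 = 0b00111110

CTR encryption: S_i = E(K, T_i) where T_i is the counter for block i; C_i = P_i ⊕ S_i.
C1: T = 0b01000101, S = E(K, T) = 0b00000011; 0b01000001 ⊕ 0b00000011 = 0b01000010.
C2: T = 0b01000110, S = E(K, T) = 0b00000000; 0b01100111 ⊕ 0b00000000 = 0b01100111.
C3: T = 0b01000111, S = E(K, T) = 0b00000001; 0b00011100 ⊕ 0b00000001 = 0b00011101.
C4: T = 0b01001000, S = E(K, T) = 0b00001110; 0b10111100 ⊕ 0b00001110 = 0b10110010.
C5: T = 0b01001001, S = E(K, T) = 0b00001111; 0b00110001 ⊕ 0b00001111 = 0b00111110.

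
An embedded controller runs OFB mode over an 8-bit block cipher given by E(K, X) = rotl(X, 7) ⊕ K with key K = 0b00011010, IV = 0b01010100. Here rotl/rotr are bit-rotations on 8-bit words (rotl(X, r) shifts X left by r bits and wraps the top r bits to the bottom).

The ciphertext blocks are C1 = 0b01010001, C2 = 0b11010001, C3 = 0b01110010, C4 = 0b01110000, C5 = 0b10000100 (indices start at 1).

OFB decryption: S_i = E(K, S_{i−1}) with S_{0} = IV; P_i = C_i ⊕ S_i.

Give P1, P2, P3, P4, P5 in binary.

P1 = 0b01100001, P2 = 0b11010011, P3 = 0b01101001, P4 = 0b11100111, P5 = 0b01010101

P1: S = E(K, 0b01010100) = 0b00110000; 0b01010001 ⊕ 0b00110000 = 0b01100001.
P2: S = E(K, 0b00110000) = 0b00000010; 0b11010001 ⊕ 0b00000010 = 0b11010011.
P3: S = E(K, 0b00000010) = 0b00011011; 0b01110010 ⊕ 0b00011011 = 0b01101001.
P4: S = E(K, 0b00011011) = 0b10010111; 0b01110000 ⊕ 0b10010111 = 0b11100111.
P5: S = E(K, 0b10010111) = 0b11010001; 0b10000100 ⊕ 0b11010001 = 0b01010101.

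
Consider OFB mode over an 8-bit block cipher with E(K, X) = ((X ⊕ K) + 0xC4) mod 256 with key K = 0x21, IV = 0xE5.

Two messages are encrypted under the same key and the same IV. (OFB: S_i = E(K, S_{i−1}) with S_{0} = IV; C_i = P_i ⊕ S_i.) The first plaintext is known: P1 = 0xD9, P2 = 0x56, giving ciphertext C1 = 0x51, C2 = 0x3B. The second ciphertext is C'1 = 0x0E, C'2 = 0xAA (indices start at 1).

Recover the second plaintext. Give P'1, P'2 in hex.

P'1 = 0x86, P'2 = 0xC7

In OFB with a reused IV, both messages share the same keystream S_i, so C_i ⊕ C'_i = P_i ⊕ P'_i and thus P'_i = P_i ⊕ C_i ⊕ C'_i.
P'1: 0xD9 ⊕ 0x51 ⊕ 0x0E = 0x86.
P'2: 0x56 ⊕ 0x3B ⊕ 0xAA = 0xC7.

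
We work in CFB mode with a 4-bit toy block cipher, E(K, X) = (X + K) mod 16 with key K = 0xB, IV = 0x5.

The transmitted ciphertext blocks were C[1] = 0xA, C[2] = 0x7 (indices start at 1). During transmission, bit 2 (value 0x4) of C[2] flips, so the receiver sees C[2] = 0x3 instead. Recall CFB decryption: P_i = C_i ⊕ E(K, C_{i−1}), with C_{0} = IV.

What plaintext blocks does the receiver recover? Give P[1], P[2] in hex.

Only C[2] changed, to 0x3. In CFB, a change in C_i flips the same bit in P_i and garbles P_{i+1}. Decrypting the received ciphertext:
P[1]: E(K, 0x5) = 0x0; 0xA ⊕ 0x0 = 0xA.
P[2]: E(K, 0xA) = 0x5; 0x3 ⊕ 0x5 = 0x6.
Blocks that differ from the original plaintext: P[2].

P[1] = 0xA, P[2] = 0x6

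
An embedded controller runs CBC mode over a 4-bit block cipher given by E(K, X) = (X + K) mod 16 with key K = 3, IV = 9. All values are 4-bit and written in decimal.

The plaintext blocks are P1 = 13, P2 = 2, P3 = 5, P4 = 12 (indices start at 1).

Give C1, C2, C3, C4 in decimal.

CBC encryption: C_i = E(K, P_i ⊕ C_{i−1}), with C_{0} = IV.
C1: P1 ⊕ 9 = 4; E(K, 4) = 7.
C2: P2 ⊕ 7 = 5; E(K, 5) = 8.
C3: P3 ⊕ 8 = 13; E(K, 13) = 0.
C4: P4 ⊕ 0 = 12; E(K, 12) = 15.

C1 = 7, C2 = 8, C3 = 0, C4 = 15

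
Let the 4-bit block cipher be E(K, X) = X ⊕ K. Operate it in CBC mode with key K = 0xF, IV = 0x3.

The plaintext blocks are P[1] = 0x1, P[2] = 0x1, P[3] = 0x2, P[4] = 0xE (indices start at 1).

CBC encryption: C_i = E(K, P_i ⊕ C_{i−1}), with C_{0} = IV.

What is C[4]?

C[4] = 0xF

C[1]: P[1] ⊕ 0x3 = 0x2; E(K, 0x2) = 0xD.
C[2]: P[2] ⊕ 0xD = 0xC; E(K, 0xC) = 0x3.
C[3]: P[3] ⊕ 0x3 = 0x1; E(K, 0x1) = 0xE.
C[4]: P[4] ⊕ 0xE = 0x0; E(K, 0x0) = 0xF.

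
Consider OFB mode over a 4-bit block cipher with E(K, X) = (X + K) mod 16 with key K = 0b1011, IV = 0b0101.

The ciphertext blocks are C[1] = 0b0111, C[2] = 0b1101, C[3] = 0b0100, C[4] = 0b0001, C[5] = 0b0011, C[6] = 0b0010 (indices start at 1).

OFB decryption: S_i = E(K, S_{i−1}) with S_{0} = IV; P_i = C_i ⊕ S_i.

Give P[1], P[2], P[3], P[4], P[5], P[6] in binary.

P[1]: S = E(K, 0b0101) = 0b0000; 0b0111 ⊕ 0b0000 = 0b0111.
P[2]: S = E(K, 0b0000) = 0b1011; 0b1101 ⊕ 0b1011 = 0b0110.
P[3]: S = E(K, 0b1011) = 0b0110; 0b0100 ⊕ 0b0110 = 0b0010.
P[4]: S = E(K, 0b0110) = 0b0001; 0b0001 ⊕ 0b0001 = 0b0000.
P[5]: S = E(K, 0b0001) = 0b1100; 0b0011 ⊕ 0b1100 = 0b1111.
P[6]: S = E(K, 0b1100) = 0b0111; 0b0010 ⊕ 0b0111 = 0b0101.

P[1] = 0b0111, P[2] = 0b0110, P[3] = 0b0010, P[4] = 0b0000, P[5] = 0b1111, P[6] = 0b0101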